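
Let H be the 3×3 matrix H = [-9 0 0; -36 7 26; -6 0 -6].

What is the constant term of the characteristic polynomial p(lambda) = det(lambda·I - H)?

p(0) = det(0·I − H) = det(−H) = (−1)^3·det(H).
det(H) = 378, so p(0) = -378.

-378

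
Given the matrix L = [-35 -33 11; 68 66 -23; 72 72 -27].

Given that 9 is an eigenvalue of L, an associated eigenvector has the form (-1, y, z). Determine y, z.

We need (L - 9I)v = 0.
L - 9I = [[-44, -33, 11], [68, 57, -23], [72, 72, -36]].
Row 1: (-44)·-1 + (-33)·y + (11)·z = 0
Row 2: (68)·-1 + (57)·y + (-23)·z = 0
Row 3: (72)·-1 + (72)·y + (-36)·z = 0
Solving gives y = 2, z = 2.
Check: L·(-1, 2, 2) = (-9, 18, 18) = 9·(-1, 2, 2).

2, 2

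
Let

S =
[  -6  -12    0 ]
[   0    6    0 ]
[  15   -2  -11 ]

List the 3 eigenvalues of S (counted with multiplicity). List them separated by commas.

-11, -6, 6

The characteristic polynomial is p(λ) = det(λI - S).
Cofactor expansion gives p(λ) = λ^3 + 11λ^2 - 36λ - 396.
Rational-root test: λ = -6 gives p(-6) = 0.
Factor out (λ + 6): p(λ) = (λ + 6)·(λ^2 + 5λ - 66).
The quadratic factors as (λ + 11)·(λ - 6).
Eigenvalues: -11, -6, 6.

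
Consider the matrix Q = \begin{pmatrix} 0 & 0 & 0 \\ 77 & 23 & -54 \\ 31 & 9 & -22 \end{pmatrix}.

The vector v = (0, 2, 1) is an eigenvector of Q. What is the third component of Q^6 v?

First find the eigenvalue: Qv = (0, -8, -4) = -4·(0, 2, 1), so λ = -4.
Then Q^6 v = λ^6·v = (-4)^6·(0, 2, 1) = 4096·(0, 2, 1) = (0, 8192, 4096).

4096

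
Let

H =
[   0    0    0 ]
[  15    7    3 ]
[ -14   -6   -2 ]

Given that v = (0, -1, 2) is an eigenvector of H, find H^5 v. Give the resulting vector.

(0, -1, 2)

First find the eigenvalue: Hv = (0, -1, 2) = 1·(0, -1, 2), so λ = 1.
Then H^5 v = λ^5·v = 1^5·(0, -1, 2) = 1·(0, -1, 2) = (0, -1, 2).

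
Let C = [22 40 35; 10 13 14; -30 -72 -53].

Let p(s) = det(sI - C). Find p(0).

p(0) = det(0·I − C) = det(−C) = (−1)^3·det(C).
det(C) = -132, so p(0) = 132.

132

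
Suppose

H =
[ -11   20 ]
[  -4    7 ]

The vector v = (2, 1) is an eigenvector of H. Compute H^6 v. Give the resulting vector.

First find the eigenvalue: Hv = (-2, -1) = -1·(2, 1), so λ = -1.
Then H^6 v = λ^6·v = (-1)^6·(2, 1) = 1·(2, 1) = (2, 1).

(2, 1)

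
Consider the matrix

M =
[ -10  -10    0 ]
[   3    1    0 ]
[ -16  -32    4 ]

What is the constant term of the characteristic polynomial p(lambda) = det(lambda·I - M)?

p(0) = det(0·I − M) = det(−M) = (−1)^3·det(M).
det(M) = 80, so p(0) = -80.

-80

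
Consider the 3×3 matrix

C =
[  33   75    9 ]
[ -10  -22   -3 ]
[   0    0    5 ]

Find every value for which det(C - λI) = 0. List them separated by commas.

Compute the characteristic polynomial p(t) = det(tI - C).
Expanding the 3×3 determinant: p(t) = t^3 - 16t^2 + 79t - 120.
Rational-root test: t = 3 gives p(3) = 0.
Factor out (t - 3): p(t) = (t - 3)·(t^2 - 13t + 40).
The quadratic factors as (t - 5)·(t - 8).
Eigenvalues: 3, 5, 8.

3, 5, 8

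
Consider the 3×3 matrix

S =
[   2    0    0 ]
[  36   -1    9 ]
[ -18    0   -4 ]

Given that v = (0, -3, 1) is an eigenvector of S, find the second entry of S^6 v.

-12288

First find the eigenvalue: Sv = (0, 12, -4) = -4·(0, -3, 1), so λ = -4.
Then S^6 v = λ^6·v = (-4)^6·(0, -3, 1) = 4096·(0, -3, 1) = (0, -12288, 4096).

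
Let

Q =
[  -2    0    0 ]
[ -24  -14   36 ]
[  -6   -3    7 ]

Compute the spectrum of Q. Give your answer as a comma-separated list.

Set up det(μI - Q) = 0.
Cofactor expansion gives p(μ) = μ^3 + 9μ^2 + 24μ + 20.
Rational-root test: μ = -5 gives p(-5) = 0.
Dividing by (μ + 5) leaves μ^2 + 4μ + 4.
The quadratic factor is (μ + 2)^2.
Eigenvalues: -5, -2, -2.

-5, -2, -2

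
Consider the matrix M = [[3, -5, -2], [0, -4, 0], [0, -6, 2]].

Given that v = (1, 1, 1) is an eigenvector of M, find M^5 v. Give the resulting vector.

First find the eigenvalue: Mv = (-4, -4, -4) = -4·(1, 1, 1), so λ = -4.
Then M^5 v = λ^5·v = (-4)^5·(1, 1, 1) = -1024·(1, 1, 1) = (-1024, -1024, -1024).

(-1024, -1024, -1024)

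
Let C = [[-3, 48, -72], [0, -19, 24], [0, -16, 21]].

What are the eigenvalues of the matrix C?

Set up det(sI - C) = 0.
Cofactor expansion gives p(s) = s^3 + s^2 - 21s - 45.
Since p(5) = 0, s = 5 is a root.
Dividing by (s - 5) leaves s^2 + 6s + 9.
The quadratic factor is (s + 3)^2.
Eigenvalues: -3, -3, 5.

-3, -3, 5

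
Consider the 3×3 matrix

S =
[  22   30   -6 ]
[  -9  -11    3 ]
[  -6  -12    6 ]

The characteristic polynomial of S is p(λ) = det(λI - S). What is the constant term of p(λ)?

p(λ) = λ^3 - 17λ^2 + 94λ - 168.
The constant term is -168.

-168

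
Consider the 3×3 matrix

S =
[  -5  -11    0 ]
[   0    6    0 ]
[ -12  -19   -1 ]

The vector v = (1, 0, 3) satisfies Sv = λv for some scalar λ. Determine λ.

-5

Compute Sv: S·(1, 0, 3) = (-5, 0, -15).
Since Sv = λv, compare component 1: -5 = λ·1, so λ = -5.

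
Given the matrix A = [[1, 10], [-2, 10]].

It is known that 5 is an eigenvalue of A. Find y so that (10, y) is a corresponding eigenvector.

We need (A - 5I)v = 0.
A - 5I = [[-4, 10], [-2, 5]].
Row 1: (-4)·10 + (10)·y = 0
Row 2: (-2)·10 + (5)·y = 0
Solving gives y = 4.
Check: A·(10, 4) = (50, 20) = 5·(10, 4).

4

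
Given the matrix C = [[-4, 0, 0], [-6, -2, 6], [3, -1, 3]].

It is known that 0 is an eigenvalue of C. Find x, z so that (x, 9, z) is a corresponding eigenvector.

0, 3

We need (C)v = 0.
C = [[-4, 0, 0], [-6, -2, 6], [3, -1, 3]].
Row 1: (-4)·x + (0)·9 + (0)·z = 0
Row 2: (-6)·x + (-2)·9 + (6)·z = 0
Row 3: (3)·x + (-1)·9 + (3)·z = 0
Solving gives x = 0, z = 3.
Check: C·(0, 9, 3) = (0, 0, 0) = 0·(0, 9, 3).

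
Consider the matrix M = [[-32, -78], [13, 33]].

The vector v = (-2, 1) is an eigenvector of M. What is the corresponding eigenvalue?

Compute Mv: M·(-2, 1) = (-14, 7).
Since Mv = λv, compare component 1: -14 = λ·-2, so λ = 7.

7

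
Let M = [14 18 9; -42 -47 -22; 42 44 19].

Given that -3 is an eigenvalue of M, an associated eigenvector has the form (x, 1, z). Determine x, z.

We need (M + 3I)v = 0.
M + 3I = [[17, 18, 9], [-42, -44, -22], [42, 44, 22]].
Row 1: (17)·x + (18)·1 + (9)·z = 0
Row 2: (-42)·x + (-44)·1 + (-22)·z = 0
Row 3: (42)·x + (44)·1 + (22)·z = 0
Solving gives x = 0, z = -2.
Check: M·(0, 1, -2) = (0, -3, 6) = -3·(0, 1, -2).

0, -2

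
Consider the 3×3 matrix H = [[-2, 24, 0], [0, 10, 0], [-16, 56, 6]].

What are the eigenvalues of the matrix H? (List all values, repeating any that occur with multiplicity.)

Compute the characteristic polynomial p(t) = det(tI - H).
Expanding the 3×3 determinant: p(t) = t^3 - 14t^2 + 28t + 120.
Since p(-2) = 0, t = -2 is a root.
Dividing by (t + 2) leaves t^2 - 16t + 60.
The quadratic factors as (t - 6)·(t - 10).
Eigenvalues: -2, 6, 10.

-2, 6, 10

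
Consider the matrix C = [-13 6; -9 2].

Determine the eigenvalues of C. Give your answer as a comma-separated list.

det(C - λI) = (-13 - λ)(2 - λ) - (6)·(-9) = λ^2 + 11λ + 28.
This factors as (λ + 7)·(λ + 4) = 0.
Eigenvalues: -7, -4.

-7, -4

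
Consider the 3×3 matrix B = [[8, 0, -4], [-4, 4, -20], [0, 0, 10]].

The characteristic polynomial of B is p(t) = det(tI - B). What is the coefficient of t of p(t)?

p(t) = t^3 - 22t^2 + 152t - 320.
The coefficient of t is 152.

152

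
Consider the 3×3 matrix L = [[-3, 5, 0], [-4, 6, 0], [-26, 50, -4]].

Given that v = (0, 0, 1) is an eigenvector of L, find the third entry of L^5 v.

-1024

First find the eigenvalue: Lv = (0, 0, -4) = -4·(0, 0, 1), so λ = -4.
Then L^5 v = λ^5·v = (-4)^5·(0, 0, 1) = -1024·(0, 0, 1) = (0, 0, -1024).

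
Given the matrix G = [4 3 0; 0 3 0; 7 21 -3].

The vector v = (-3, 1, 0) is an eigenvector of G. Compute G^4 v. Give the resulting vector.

First find the eigenvalue: Gv = (-9, 3, 0) = 3·(-3, 1, 0), so λ = 3.
Then G^4 v = λ^4·v = 3^4·(-3, 1, 0) = 81·(-3, 1, 0) = (-243, 81, 0).

(-243, 81, 0)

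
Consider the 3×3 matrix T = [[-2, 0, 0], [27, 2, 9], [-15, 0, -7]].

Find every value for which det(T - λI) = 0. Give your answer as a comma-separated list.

-7, -2, 2

Compute the characteristic polynomial p(λ) = det(λI - T).
Cofactor expansion gives p(λ) = λ^3 + 7λ^2 - 4λ - 28.
Try λ = -2: p(-2) = 0, so -2 is a root.
Factor out (λ + 2): p(λ) = (λ + 2)·(λ^2 + 5λ - 14).
The quadratic factors as (λ + 7)·(λ - 2).
Eigenvalues: -7, -2, 2.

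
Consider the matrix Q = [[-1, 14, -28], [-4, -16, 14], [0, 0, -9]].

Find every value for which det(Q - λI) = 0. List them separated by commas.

-9, -9, -8

Set up det(lambda·I - Q) = 0.
Expanding along the first row, p(lambda) = lambda^3 + 26·lambda^2 + 225·lambda + 648.
Since p(-8) = 0, lambda = -8 is a root.
Dividing by (lambda + 8) leaves lambda^2 + 18·lambda + 81.
The quadratic factor is (lambda + 9)^2.
Eigenvalues: -9, -9, -8.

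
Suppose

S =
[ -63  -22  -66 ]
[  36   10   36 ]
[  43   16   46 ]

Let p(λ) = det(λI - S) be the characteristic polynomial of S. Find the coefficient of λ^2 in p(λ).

7

The coefficient of λ^2 of det(λI - S) is −trace(S).
trace(S) = (-63) + (10) + (46) = -7, so the coefficient is 7.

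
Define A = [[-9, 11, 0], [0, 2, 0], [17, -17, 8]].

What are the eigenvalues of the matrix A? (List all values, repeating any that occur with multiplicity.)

-9, 2, 8

Set up det(μI - A) = 0.
Cofactor expansion gives p(μ) = μ^3 - μ^2 - 74μ + 144.
Since p(2) = 0, μ = 2 is a root.
Dividing by (μ - 2) leaves μ^2 + μ - 72.
The quadratic factors as (μ + 9)·(μ - 8).
Eigenvalues: -9, 2, 8.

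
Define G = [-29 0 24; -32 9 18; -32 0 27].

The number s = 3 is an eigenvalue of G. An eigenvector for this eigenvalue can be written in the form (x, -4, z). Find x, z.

We need (G - 3I)v = 0.
G - 3I = [[-32, 0, 24], [-32, 6, 18], [-32, 0, 24]].
Row 1: (-32)·x + (0)·-4 + (24)·z = 0
Row 2: (-32)·x + (6)·-4 + (18)·z = 0
Row 3: (-32)·x + (0)·-4 + (24)·z = 0
Solving gives x = -3, z = -4.
Check: G·(-3, -4, -4) = (-9, -12, -12) = 3·(-3, -4, -4).

-3, -4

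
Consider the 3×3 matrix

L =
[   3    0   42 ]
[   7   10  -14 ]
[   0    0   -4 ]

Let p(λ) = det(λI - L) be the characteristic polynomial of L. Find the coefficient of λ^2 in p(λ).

The coefficient of λ^2 of det(λI - L) is −trace(L).
trace(L) = (3) + (10) + (-4) = 9, so the coefficient is -9.

-9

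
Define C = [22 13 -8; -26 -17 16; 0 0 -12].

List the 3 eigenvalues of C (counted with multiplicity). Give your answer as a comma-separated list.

-12, -4, 9

The characteristic polynomial is p(λ) = det(λI - C).
Expanding the 3×3 determinant: p(λ) = λ^3 + 7λ^2 - 96λ - 432.
Since p(-12) = 0, λ = -12 is a root.
Dividing by (λ + 12) leaves λ^2 - 5λ - 36.
The quadratic factors as (λ + 4)·(λ - 9).
Eigenvalues: -12, -4, 9.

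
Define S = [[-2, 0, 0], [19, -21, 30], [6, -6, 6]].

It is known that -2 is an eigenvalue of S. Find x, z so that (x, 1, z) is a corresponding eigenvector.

We need (S + 2I)v = 0.
S + 2I = [[0, 0, 0], [19, -19, 30], [6, -6, 8]].
Row 1: (0)·x + (0)·1 + (0)·z = 0
Row 2: (19)·x + (-19)·1 + (30)·z = 0
Row 3: (6)·x + (-6)·1 + (8)·z = 0
Solving gives x = 1, z = 0.
Check: S·(1, 1, 0) = (-2, -2, 0) = -2·(1, 1, 0).

1, 0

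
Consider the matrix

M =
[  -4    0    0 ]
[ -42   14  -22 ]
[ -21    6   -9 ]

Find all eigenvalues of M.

-4, 2, 3

Compute the characteristic polynomial p(r) = det(rI - M).
Expanding the 3×3 determinant: p(r) = r^3 - r^2 - 14r + 24.
Rational-root test: r = 2 gives p(2) = 0.
Factor out (r - 2): p(r) = (r - 2)·(r^2 + r - 12).
The quadratic factors as (r + 4)·(r - 3).
Eigenvalues: -4, 2, 3.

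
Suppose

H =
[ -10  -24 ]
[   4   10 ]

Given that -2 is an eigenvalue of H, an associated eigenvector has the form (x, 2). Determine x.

-6

We need (H + 2I)v = 0.
H + 2I = [[-8, -24], [4, 12]].
Row 1: (-8)·x + (-24)·2 = 0
Row 2: (4)·x + (12)·2 = 0
Solving gives x = -6.
Check: H·(-6, 2) = (12, -4) = -2·(-6, 2).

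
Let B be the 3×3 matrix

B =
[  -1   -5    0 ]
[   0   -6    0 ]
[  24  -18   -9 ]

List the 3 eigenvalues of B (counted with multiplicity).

-9, -6, -1

Set up det(μI - B) = 0.
Expanding the 3×3 determinant: p(μ) = μ^3 + 16μ^2 + 69μ + 54.
Since p(-6) = 0, μ = -6 is a root.
Factor out (μ + 6): p(μ) = (μ + 6)·(μ^2 + 10μ + 9).
The quadratic factors as (μ + 9)·(μ + 1).
Eigenvalues: -9, -6, -1.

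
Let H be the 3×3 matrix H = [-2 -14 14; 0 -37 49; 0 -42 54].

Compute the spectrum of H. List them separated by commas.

The characteristic polynomial is p(s) = det(sI - H).
Expanding the 3×3 determinant: p(s) = s^3 - 15s^2 + 26s + 120.
Try s = 12: p(12) = 0, so 12 is a root.
Dividing by (s - 12) leaves s^2 - 3s - 10.
The quadratic factors as (s + 2)·(s - 5).
Eigenvalues: -2, 5, 12.

-2, 5, 12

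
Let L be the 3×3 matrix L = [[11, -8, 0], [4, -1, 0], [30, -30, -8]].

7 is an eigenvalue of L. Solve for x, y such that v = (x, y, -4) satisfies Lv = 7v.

We need (L - 7I)v = 0.
L - 7I = [[4, -8, 0], [4, -8, 0], [30, -30, -15]].
Row 1: (4)·x + (-8)·y + (0)·-4 = 0
Row 2: (4)·x + (-8)·y + (0)·-4 = 0
Row 3: (30)·x + (-30)·y + (-15)·-4 = 0
Solving gives x = -4, y = -2.
Check: L·(-4, -2, -4) = (-28, -14, -28) = 7·(-4, -2, -4).

-4, -2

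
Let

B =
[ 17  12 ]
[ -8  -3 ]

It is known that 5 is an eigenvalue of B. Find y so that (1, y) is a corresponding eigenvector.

-1

We need (B - 5I)v = 0.
B - 5I = [[12, 12], [-8, -8]].
Row 1: (12)·1 + (12)·y = 0
Row 2: (-8)·1 + (-8)·y = 0
Solving gives y = -1.
Check: B·(1, -1) = (5, -5) = 5·(1, -1).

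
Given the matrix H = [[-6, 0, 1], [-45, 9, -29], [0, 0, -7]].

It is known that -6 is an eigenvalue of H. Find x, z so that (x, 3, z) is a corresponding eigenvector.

1, 0

We need (H + 6I)v = 0.
H + 6I = [[0, 0, 1], [-45, 15, -29], [0, 0, -1]].
Row 1: (0)·x + (0)·3 + (1)·z = 0
Row 2: (-45)·x + (15)·3 + (-29)·z = 0
Row 3: (0)·x + (0)·3 + (-1)·z = 0
Solving gives x = 1, z = 0.
Check: H·(1, 3, 0) = (-6, -18, 0) = -6·(1, 3, 0).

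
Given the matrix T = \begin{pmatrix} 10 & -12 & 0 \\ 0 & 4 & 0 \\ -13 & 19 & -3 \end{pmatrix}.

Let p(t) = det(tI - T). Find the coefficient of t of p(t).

p(t) = t^3 - 11t^2 - 2t + 120.
The coefficient of t is -2.

-2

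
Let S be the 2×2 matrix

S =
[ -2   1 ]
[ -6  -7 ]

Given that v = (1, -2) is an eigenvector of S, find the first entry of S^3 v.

-64

First find the eigenvalue: Sv = (-4, 8) = -4·(1, -2), so λ = -4.
Then S^3 v = λ^3·v = (-4)^3·(1, -2) = -64·(1, -2) = (-64, 128).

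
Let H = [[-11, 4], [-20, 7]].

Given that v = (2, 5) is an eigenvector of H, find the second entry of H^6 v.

5

First find the eigenvalue: Hv = (-2, -5) = -1·(2, 5), so λ = -1.
Then H^6 v = λ^6·v = (-1)^6·(2, 5) = 1·(2, 5) = (2, 5).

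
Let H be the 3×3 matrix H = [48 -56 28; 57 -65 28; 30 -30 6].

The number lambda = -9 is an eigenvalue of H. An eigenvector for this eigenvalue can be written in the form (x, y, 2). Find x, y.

0, 1

We need (H + 9I)v = 0.
H + 9I = [[57, -56, 28], [57, -56, 28], [30, -30, 15]].
Row 1: (57)·x + (-56)·y + (28)·2 = 0
Row 2: (57)·x + (-56)·y + (28)·2 = 0
Row 3: (30)·x + (-30)·y + (15)·2 = 0
Solving gives x = 0, y = 1.
Check: H·(0, 1, 2) = (0, -9, -18) = -9·(0, 1, 2).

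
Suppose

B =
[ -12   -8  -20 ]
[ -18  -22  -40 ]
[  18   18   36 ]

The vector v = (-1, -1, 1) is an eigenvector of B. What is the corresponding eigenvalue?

Compute Bv: B·(-1, -1, 1) = (0, 0, 0).
Since Bv = λv, compare component 1: 0 = λ·-1, so λ = 0.

0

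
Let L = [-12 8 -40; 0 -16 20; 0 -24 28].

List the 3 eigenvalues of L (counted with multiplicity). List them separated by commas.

The characteristic polynomial is p(λ) = det(λI - L).
Cofactor expansion gives p(λ) = λ^3 - 112λ + 384.
Rational-root test: λ = 4 gives p(4) = 0.
Factor out (λ - 4): p(λ) = (λ - 4)·(λ^2 + 4λ - 96).
The quadratic factors as (λ + 12)·(λ - 8).
Eigenvalues: -12, 4, 8.

-12, 4, 8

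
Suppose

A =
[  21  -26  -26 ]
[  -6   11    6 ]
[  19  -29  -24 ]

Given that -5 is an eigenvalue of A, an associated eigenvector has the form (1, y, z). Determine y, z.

0, 1

We need (A + 5I)v = 0.
A + 5I = [[26, -26, -26], [-6, 16, 6], [19, -29, -19]].
Row 1: (26)·1 + (-26)·y + (-26)·z = 0
Row 2: (-6)·1 + (16)·y + (6)·z = 0
Row 3: (19)·1 + (-29)·y + (-19)·z = 0
Solving gives y = 0, z = 1.
Check: A·(1, 0, 1) = (-5, 0, -5) = -5·(1, 0, 1).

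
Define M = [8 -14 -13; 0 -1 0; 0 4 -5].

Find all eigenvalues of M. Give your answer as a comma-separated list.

The characteristic polynomial is p(t) = det(tI - M).
Cofactor expansion gives p(t) = t^3 - 2t^2 - 43t - 40.
Try t = -1: p(-1) = 0, so -1 is a root.
Dividing by (t + 1) leaves t^2 - 3t - 40.
The quadratic factors as (t + 5)·(t - 8).
Eigenvalues: -5, -1, 8.

-5, -1, 8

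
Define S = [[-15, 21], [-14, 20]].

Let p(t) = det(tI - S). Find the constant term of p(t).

-6

p(t) = t^2 - 5t - 6.
The constant term is -6.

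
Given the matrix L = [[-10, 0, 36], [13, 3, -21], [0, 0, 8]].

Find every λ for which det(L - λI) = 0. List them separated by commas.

Compute the characteristic polynomial p(μ) = det(μI - L).
Expanding along the first row, p(μ) = μ^3 - μ^2 - 86μ + 240.
Try μ = 3: p(3) = 0, so 3 is a root.
Dividing by (μ - 3) leaves μ^2 + 2μ - 80.
The quadratic factors as (μ + 10)·(μ - 8).
Eigenvalues: -10, 3, 8.

-10, 3, 8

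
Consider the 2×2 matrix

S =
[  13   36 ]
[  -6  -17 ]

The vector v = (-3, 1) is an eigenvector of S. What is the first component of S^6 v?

-3

First find the eigenvalue: Sv = (-3, 1) = 1·(-3, 1), so λ = 1.
Then S^6 v = λ^6·v = 1^6·(-3, 1) = 1·(-3, 1) = (-3, 1).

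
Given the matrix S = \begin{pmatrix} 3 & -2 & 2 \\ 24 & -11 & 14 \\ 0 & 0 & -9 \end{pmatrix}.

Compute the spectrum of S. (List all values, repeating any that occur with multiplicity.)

The characteristic polynomial is p(μ) = det(μI - S).
Cofactor expansion gives p(μ) = μ^3 + 17μ^2 + 87μ + 135.
Since p(-3) = 0, μ = -3 is a root.
Dividing by (μ + 3) leaves μ^2 + 14μ + 45.
The quadratic factors as (μ + 9)·(μ + 5).
Eigenvalues: -9, -5, -3.

-9, -5, -3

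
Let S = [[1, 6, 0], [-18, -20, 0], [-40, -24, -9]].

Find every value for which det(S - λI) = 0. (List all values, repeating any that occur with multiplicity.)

Set up det(λI - S) = 0.
Expanding the 3×3 determinant: p(λ) = λ^3 + 28λ^2 + 259λ + 792.
Since p(-8) = 0, λ = -8 is a root.
Dividing by (λ + 8) leaves λ^2 + 20λ + 99.
The quadratic factors as (λ + 11)·(λ + 9).
Eigenvalues: -11, -9, -8.

-11, -9, -8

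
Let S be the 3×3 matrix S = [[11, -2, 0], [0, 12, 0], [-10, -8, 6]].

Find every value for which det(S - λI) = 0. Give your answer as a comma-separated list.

Set up det(λI - S) = 0.
Cofactor expansion gives p(λ) = λ^3 - 29λ^2 + 270λ - 792.
Rational-root test: λ = 11 gives p(11) = 0.
Dividing by (λ - 11) leaves λ^2 - 18λ + 72.
The quadratic factors as (λ - 6)·(λ - 12).
Eigenvalues: 6, 11, 12.

6, 11, 12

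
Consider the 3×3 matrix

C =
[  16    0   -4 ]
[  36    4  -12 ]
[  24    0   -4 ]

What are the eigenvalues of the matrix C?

4, 4, 8

Compute the characteristic polynomial p(t) = det(tI - C).
Cofactor expansion gives p(t) = t^3 - 16t^2 + 80t - 128.
Try t = 4: p(4) = 0, so 4 is a root.
Dividing by (t - 4) leaves t^2 - 12t + 32.
The quadratic factors as (t - 4)·(t - 8).
Eigenvalues: 4, 4, 8.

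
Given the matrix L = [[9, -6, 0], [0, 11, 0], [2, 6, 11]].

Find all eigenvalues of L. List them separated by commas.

Set up det(tI - L) = 0.
Expanding along the first row, p(t) = t^3 - 31t^2 + 319t - 1089.
Try t = 9: p(9) = 0, so 9 is a root.
Factor out (t - 9): p(t) = (t - 9)·(t^2 - 22t + 121).
The quadratic factor is (t - 11)^2.
Eigenvalues: 9, 11, 11.

9, 11, 11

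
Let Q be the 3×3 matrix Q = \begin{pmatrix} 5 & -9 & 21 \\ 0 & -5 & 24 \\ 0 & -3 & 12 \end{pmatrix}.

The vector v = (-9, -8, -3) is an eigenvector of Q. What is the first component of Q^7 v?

First find the eigenvalue: Qv = (-36, -32, -12) = 4·(-9, -8, -3), so λ = 4.
Then Q^7 v = λ^7·v = 4^7·(-9, -8, -3) = 16384·(-9, -8, -3) = (-147456, -131072, -49152).

-147456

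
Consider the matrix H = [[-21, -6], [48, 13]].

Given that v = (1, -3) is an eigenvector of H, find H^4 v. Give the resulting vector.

First find the eigenvalue: Hv = (-3, 9) = -3·(1, -3), so λ = -3.
Then H^4 v = λ^4·v = (-3)^4·(1, -3) = 81·(1, -3) = (81, -243).

(81, -243)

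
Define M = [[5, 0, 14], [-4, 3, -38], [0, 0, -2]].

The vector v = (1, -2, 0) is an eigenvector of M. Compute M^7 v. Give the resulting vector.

(78125, -156250, 0)

First find the eigenvalue: Mv = (5, -10, 0) = 5·(1, -2, 0), so λ = 5.
Then M^7 v = λ^7·v = 5^7·(1, -2, 0) = 78125·(1, -2, 0) = (78125, -156250, 0).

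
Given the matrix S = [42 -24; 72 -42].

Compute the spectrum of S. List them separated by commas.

-6, 6

det(S - tI) = (42 - t)(-42 - t) - (-24)·(72) = t^2 - 36.
This factors as (t + 6)·(t - 6) = 0.
Eigenvalues: -6, 6.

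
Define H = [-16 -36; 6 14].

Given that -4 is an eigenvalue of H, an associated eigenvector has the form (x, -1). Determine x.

We need (H + 4I)v = 0.
H + 4I = [[-12, -36], [6, 18]].
Row 1: (-12)·x + (-36)·-1 = 0
Row 2: (6)·x + (18)·-1 = 0
Solving gives x = 3.
Check: H·(3, -1) = (-12, 4) = -4·(3, -1).

3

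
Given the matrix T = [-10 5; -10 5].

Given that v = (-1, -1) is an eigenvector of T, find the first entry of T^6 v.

-15625

First find the eigenvalue: Tv = (5, 5) = -5·(-1, -1), so λ = -5.
Then T^6 v = λ^6·v = (-5)^6·(-1, -1) = 15625·(-1, -1) = (-15625, -15625).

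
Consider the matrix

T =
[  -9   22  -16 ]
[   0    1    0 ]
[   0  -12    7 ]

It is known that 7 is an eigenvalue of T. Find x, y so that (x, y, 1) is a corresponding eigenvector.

-1, 0

We need (T - 7I)v = 0.
T - 7I = [[-16, 22, -16], [0, -6, 0], [0, -12, 0]].
Row 1: (-16)·x + (22)·y + (-16)·1 = 0
Row 2: (0)·x + (-6)·y + (0)·1 = 0
Row 3: (0)·x + (-12)·y + (0)·1 = 0
Solving gives x = -1, y = 0.
Check: T·(-1, 0, 1) = (-7, 0, 7) = 7·(-1, 0, 1).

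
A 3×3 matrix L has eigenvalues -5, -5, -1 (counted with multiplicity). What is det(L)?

-25

det(L) is the product of the eigenvalues: (-5) · (-5) · (-1) = -25.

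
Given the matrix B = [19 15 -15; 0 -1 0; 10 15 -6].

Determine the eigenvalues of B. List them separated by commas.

-1, 4, 9

Set up det(λI - B) = 0.
Expanding along the first row, p(λ) = λ^3 - 12λ^2 + 23λ + 36.
Since p(-1) = 0, λ = -1 is a root.
Factor out (λ + 1): p(λ) = (λ + 1)·(λ^2 - 13λ + 36).
The quadratic factors as (λ - 4)·(λ - 9).
Eigenvalues: -1, 4, 9.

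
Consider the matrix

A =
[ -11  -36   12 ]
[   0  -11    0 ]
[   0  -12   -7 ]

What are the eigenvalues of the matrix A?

-11, -11, -7

The characteristic polynomial is p(s) = det(sI - A).
Expanding the 3×3 determinant: p(s) = s^3 + 29s^2 + 275s + 847.
Since p(-7) = 0, s = -7 is a root.
Dividing by (s + 7) leaves s^2 + 22s + 121.
The quadratic factor is (s + 11)^2.
Eigenvalues: -11, -11, -7.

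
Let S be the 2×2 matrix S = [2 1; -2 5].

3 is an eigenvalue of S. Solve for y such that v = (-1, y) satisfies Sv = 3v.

We need (S - 3I)v = 0.
S - 3I = [[-1, 1], [-2, 2]].
Row 1: (-1)·-1 + (1)·y = 0
Row 2: (-2)·-1 + (2)·y = 0
Solving gives y = -1.
Check: S·(-1, -1) = (-3, -3) = 3·(-1, -1).

-1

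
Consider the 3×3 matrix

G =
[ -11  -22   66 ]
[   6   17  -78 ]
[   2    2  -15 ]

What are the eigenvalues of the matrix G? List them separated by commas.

-11, -9, 11

The characteristic polynomial is p(lambda) = det(lambda·I - G).
Expanding the 3×3 determinant: p(lambda) = lambda^3 + 9·lambda^2 - 121·lambda - 1089.
Rational-root test: lambda = -11 gives p(-11) = 0.
Dividing by (lambda + 11) leaves lambda^2 - 2·lambda - 99.
The quadratic factors as (lambda + 9)·(lambda - 11).
Eigenvalues: -11, -9, 11.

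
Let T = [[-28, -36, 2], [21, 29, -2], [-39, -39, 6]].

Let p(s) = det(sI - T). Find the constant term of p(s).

p(s) = s^3 - 7s^2 - 50s + 336.
The constant term is 336.

336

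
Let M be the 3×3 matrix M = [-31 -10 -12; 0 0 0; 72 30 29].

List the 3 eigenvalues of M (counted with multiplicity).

Compute the characteristic polynomial p(r) = det(rI - M).
Cofactor expansion gives p(r) = r^3 + 2r^2 - 35r.
Try r = 0: p(0) = 0, so 0 is a root.
Dividing by r leaves r^2 + 2r - 35.
The quadratic factors as (r + 7)·(r - 5).
Eigenvalues: -7, 0, 5.

-7, 0, 5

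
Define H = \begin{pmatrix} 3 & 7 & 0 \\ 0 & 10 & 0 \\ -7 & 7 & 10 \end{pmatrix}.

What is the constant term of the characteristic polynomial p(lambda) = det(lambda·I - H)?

-300

p(0) = det(0·I − H) = det(−H) = (−1)^3·det(H).
det(H) = 300, so p(0) = -300.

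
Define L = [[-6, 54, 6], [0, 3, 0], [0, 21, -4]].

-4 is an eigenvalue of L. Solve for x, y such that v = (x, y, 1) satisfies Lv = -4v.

3, 0

We need (L + 4I)v = 0.
L + 4I = [[-2, 54, 6], [0, 7, 0], [0, 21, 0]].
Row 1: (-2)·x + (54)·y + (6)·1 = 0
Row 2: (0)·x + (7)·y + (0)·1 = 0
Row 3: (0)·x + (21)·y + (0)·1 = 0
Solving gives x = 3, y = 0.
Check: L·(3, 0, 1) = (-12, 0, -4) = -4·(3, 0, 1).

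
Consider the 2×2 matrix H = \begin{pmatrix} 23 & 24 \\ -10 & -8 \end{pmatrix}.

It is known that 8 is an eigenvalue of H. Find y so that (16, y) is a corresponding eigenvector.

We need (H - 8I)v = 0.
H - 8I = [[15, 24], [-10, -16]].
Row 1: (15)·16 + (24)·y = 0
Row 2: (-10)·16 + (-16)·y = 0
Solving gives y = -10.
Check: H·(16, -10) = (128, -80) = 8·(16, -10).

-10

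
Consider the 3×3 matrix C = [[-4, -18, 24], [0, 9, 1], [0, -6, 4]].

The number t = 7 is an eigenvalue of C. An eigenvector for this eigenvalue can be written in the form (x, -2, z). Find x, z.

12, 4

We need (C - 7I)v = 0.
C - 7I = [[-11, -18, 24], [0, 2, 1], [0, -6, -3]].
Row 1: (-11)·x + (-18)·-2 + (24)·z = 0
Row 2: (0)·x + (2)·-2 + (1)·z = 0
Row 3: (0)·x + (-6)·-2 + (-3)·z = 0
Solving gives x = 12, z = 4.
Check: C·(12, -2, 4) = (84, -14, 28) = 7·(12, -2, 4).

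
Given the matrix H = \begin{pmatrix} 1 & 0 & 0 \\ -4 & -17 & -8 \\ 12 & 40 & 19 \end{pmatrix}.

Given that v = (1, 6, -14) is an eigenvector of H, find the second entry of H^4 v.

First find the eigenvalue: Hv = (1, 6, -14) = 1·(1, 6, -14), so λ = 1.
Then H^4 v = λ^4·v = 1^4·(1, 6, -14) = 1·(1, 6, -14) = (1, 6, -14).

6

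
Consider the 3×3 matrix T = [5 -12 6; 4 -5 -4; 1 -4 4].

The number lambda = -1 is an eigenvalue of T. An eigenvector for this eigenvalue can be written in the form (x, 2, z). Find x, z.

3, 1

We need (T + 1I)v = 0.
T + 1I = [[6, -12, 6], [4, -4, -4], [1, -4, 5]].
Row 1: (6)·x + (-12)·2 + (6)·z = 0
Row 2: (4)·x + (-4)·2 + (-4)·z = 0
Row 3: (1)·x + (-4)·2 + (5)·z = 0
Solving gives x = 3, z = 1.
Check: T·(3, 2, 1) = (-3, -2, -1) = -1·(3, 2, 1).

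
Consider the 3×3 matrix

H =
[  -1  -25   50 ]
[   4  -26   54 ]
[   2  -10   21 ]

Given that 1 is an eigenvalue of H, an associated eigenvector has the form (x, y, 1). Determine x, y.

We need (H - 1I)v = 0.
H - 1I = [[-2, -25, 50], [4, -27, 54], [2, -10, 20]].
Row 1: (-2)·x + (-25)·y + (50)·1 = 0
Row 2: (4)·x + (-27)·y + (54)·1 = 0
Row 3: (2)·x + (-10)·y + (20)·1 = 0
Solving gives x = 0, y = 2.
Check: H·(0, 2, 1) = (0, 2, 1) = 1·(0, 2, 1).

0, 2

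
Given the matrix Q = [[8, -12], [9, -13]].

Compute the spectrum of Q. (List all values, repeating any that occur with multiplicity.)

det(Q - λI) = (8 - λ)(-13 - λ) - (-12)·(9) = λ^2 + 5λ + 4.
This factors as (λ + 4)·(λ + 1) = 0.
Eigenvalues: -4, -1.

-4, -1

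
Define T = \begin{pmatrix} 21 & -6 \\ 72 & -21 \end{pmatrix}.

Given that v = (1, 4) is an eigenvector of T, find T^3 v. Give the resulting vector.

(-27, -108)

First find the eigenvalue: Tv = (-3, -12) = -3·(1, 4), so λ = -3.
Then T^3 v = λ^3·v = (-3)^3·(1, 4) = -27·(1, 4) = (-27, -108).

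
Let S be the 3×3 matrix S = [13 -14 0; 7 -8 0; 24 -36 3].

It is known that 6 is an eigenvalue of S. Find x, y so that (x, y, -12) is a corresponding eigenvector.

We need (S - 6I)v = 0.
S - 6I = [[7, -14, 0], [7, -14, 0], [24, -36, -3]].
Row 1: (7)·x + (-14)·y + (0)·-12 = 0
Row 2: (7)·x + (-14)·y + (0)·-12 = 0
Row 3: (24)·x + (-36)·y + (-3)·-12 = 0
Solving gives x = -6, y = -3.
Check: S·(-6, -3, -12) = (-36, -18, -72) = 6·(-6, -3, -12).

-6, -3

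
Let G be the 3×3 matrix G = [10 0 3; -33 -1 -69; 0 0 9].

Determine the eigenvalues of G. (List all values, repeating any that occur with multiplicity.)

Compute the characteristic polynomial p(λ) = det(λI - G).
Expanding the 3×3 determinant: p(λ) = λ^3 - 18λ^2 + 71λ + 90.
Rational-root test: λ = 9 gives p(9) = 0.
Dividing by (λ - 9) leaves λ^2 - 9λ - 10.
The quadratic factors as (λ + 1)·(λ - 10).
Eigenvalues: -1, 9, 10.

-1, 9, 10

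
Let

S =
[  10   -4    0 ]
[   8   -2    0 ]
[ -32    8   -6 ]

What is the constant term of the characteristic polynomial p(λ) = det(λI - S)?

p(0) = det(0·I − S) = det(−S) = (−1)^3·det(S).
det(S) = -72, so p(0) = 72.

72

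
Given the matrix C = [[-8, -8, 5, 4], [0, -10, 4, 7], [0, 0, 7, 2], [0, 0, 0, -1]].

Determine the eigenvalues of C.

C is upper triangular, so its eigenvalues are the diagonal entries.
Diagonal: -8, -10, 7, -1.

-10, -8, -1, 7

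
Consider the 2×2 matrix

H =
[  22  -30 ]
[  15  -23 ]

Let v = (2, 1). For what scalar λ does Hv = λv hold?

7

Compute Hv: H·(2, 1) = (14, 7).
Since Hv = λv, compare component 1: 14 = λ·2, so λ = 7.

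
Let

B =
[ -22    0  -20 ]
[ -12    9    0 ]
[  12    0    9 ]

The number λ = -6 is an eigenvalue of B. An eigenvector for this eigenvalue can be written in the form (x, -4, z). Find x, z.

-5, 4

We need (B + 6I)v = 0.
B + 6I = [[-16, 0, -20], [-12, 15, 0], [12, 0, 15]].
Row 1: (-16)·x + (0)·-4 + (-20)·z = 0
Row 2: (-12)·x + (15)·-4 + (0)·z = 0
Row 3: (12)·x + (0)·-4 + (15)·z = 0
Solving gives x = -5, z = 4.
Check: B·(-5, -4, 4) = (30, 24, -24) = -6·(-5, -4, 4).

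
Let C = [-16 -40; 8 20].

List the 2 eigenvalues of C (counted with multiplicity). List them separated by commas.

det(C - λI) = (-16 - λ)(20 - λ) - (-40)·(8) = λ^2 - 4λ.
This factors as λ·(λ - 4) = 0.
Eigenvalues: 0, 4.

0, 4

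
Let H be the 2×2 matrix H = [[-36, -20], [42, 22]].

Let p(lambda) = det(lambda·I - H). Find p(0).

p(0) = det(0·I − H) = det(−H) = (−1)^2·det(H).
det(H) = 48, so p(0) = 48.

48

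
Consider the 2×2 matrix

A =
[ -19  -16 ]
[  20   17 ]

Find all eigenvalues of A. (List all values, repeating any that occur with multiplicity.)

det(A - λI) = (-19 - λ)(17 - λ) - (-16)·(20) = λ^2 + 2λ - 3.
This factors as (λ + 3)·(λ - 1) = 0.
Eigenvalues: -3, 1.

-3, 1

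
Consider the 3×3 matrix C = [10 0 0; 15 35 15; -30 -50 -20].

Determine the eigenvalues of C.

Set up det(μI - C) = 0.
Cofactor expansion gives p(μ) = μ^3 - 25μ^2 + 200μ - 500.
Try μ = 5: p(5) = 0, so 5 is a root.
Factor out (μ - 5): p(μ) = (μ - 5)·(μ^2 - 20μ + 100).
The quadratic factor is (μ - 10)^2.
Eigenvalues: 5, 10, 10.

5, 10, 10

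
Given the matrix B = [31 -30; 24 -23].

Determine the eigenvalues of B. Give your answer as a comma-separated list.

1, 7

det(B - tI) = (31 - t)(-23 - t) - (-30)·(24) = t^2 - 8t + 7.
This factors as (t - 1)·(t - 7) = 0.
Eigenvalues: 1, 7.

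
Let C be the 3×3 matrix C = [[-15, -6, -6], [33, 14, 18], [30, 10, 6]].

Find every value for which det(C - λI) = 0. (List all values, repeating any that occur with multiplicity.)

Set up det(sI - C) = 0.
Expanding the 3×3 determinant: p(s) = s^3 - 5s^2 - 18s + 72.
Rational-root test: s = 6 gives p(6) = 0.
Factor out (s - 6): p(s) = (s - 6)·(s^2 + s - 12).
The quadratic factors as (s + 4)·(s - 3).
Eigenvalues: -4, 3, 6.

-4, 3, 6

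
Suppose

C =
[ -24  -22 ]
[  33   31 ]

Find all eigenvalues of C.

-2, 9

det(C - λI) = (-24 - λ)(31 - λ) - (-22)·(33) = λ^2 - 7λ - 18.
This factors as (λ + 2)·(λ - 9) = 0.
Eigenvalues: -2, 9.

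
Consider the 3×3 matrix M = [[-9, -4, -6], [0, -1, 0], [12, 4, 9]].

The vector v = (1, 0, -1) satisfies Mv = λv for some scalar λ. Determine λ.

Compute Mv: M·(1, 0, -1) = (-3, 0, 3).
Since Mv = λv, compare component 1: -3 = λ·1, so λ = -3.

-3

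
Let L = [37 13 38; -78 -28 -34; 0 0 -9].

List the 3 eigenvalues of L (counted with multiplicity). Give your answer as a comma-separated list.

-9, -2, 11

Set up det(λI - L) = 0.
Expanding along the first row, p(λ) = λ^3 - 103λ - 198.
Rational-root test: λ = -9 gives p(-9) = 0.
Dividing by (λ + 9) leaves λ^2 - 9λ - 22.
The quadratic factors as (λ + 2)·(λ - 11).
Eigenvalues: -9, -2, 11.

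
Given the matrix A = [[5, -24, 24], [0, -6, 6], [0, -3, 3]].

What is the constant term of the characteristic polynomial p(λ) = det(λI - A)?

p(0) = det(0·I − A) = det(−A) = (−1)^3·det(A).
det(A) = 0, so p(0) = 0.

0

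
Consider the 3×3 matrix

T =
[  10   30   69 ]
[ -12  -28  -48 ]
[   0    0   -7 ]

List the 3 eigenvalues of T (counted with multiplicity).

Set up det(sI - T) = 0.
Expanding along the first row, p(s) = s^3 + 25s^2 + 206s + 560.
Rational-root test: s = -10 gives p(-10) = 0.
Dividing by (s + 10) leaves s^2 + 15s + 56.
The quadratic factors as (s + 8)·(s + 7).
Eigenvalues: -10, -8, -7.

-10, -8, -7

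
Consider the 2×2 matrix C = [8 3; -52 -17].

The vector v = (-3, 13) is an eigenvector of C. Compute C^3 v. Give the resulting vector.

(375, -1625)

First find the eigenvalue: Cv = (15, -65) = -5·(-3, 13), so λ = -5.
Then C^3 v = λ^3·v = (-5)^3·(-3, 13) = -125·(-3, 13) = (375, -1625).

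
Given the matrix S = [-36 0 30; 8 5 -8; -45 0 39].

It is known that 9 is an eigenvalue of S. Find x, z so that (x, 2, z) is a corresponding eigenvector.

We need (S - 9I)v = 0.
S - 9I = [[-45, 0, 30], [8, -4, -8], [-45, 0, 30]].
Row 1: (-45)·x + (0)·2 + (30)·z = 0
Row 2: (8)·x + (-4)·2 + (-8)·z = 0
Row 3: (-45)·x + (0)·2 + (30)·z = 0
Solving gives x = -2, z = -3.
Check: S·(-2, 2, -3) = (-18, 18, -27) = 9·(-2, 2, -3).

-2, -3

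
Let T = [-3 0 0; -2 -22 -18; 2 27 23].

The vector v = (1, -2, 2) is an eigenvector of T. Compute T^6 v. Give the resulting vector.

First find the eigenvalue: Tv = (-3, 6, -6) = -3·(1, -2, 2), so λ = -3.
Then T^6 v = λ^6·v = (-3)^6·(1, -2, 2) = 729·(1, -2, 2) = (729, -1458, 1458).

(729, -1458, 1458)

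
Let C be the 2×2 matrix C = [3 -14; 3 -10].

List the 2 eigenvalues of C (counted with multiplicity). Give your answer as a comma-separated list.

det(C - tI) = (3 - t)(-10 - t) - (-14)·(3) = t^2 + 7t + 12.
This factors as (t + 4)·(t + 3) = 0.
Eigenvalues: -4, -3.

-4, -3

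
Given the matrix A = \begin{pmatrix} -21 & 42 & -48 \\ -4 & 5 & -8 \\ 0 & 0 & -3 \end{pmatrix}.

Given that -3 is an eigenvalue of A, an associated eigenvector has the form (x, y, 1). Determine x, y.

We need (A + 3I)v = 0.
A + 3I = [[-18, 42, -48], [-4, 8, -8], [0, 0, 0]].
Row 1: (-18)·x + (42)·y + (-48)·1 = 0
Row 2: (-4)·x + (8)·y + (-8)·1 = 0
Row 3: (0)·x + (0)·y + (0)·1 = 0
Solving gives x = 2, y = 2.
Check: A·(2, 2, 1) = (-6, -6, -3) = -3·(2, 2, 1).

2, 2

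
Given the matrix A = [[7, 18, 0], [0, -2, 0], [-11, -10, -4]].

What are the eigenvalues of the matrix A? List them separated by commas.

Compute the characteristic polynomial p(λ) = det(λI - A).
Expanding along the first row, p(λ) = λ^3 - λ^2 - 34λ - 56.
Since p(-4) = 0, λ = -4 is a root.
Factor out (λ + 4): p(λ) = (λ + 4)·(λ^2 - 5λ - 14).
The quadratic factors as (λ + 2)·(λ - 7).
Eigenvalues: -4, -2, 7.

-4, -2, 7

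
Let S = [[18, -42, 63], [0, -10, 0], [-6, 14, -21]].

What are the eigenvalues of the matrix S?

-10, -3, 0

Set up det(λI - S) = 0.
Expanding along the first row, p(λ) = λ^3 + 13λ^2 + 30λ.
Since p(-10) = 0, λ = -10 is a root.
Dividing by (λ + 10) leaves λ^2 + 3λ.
The quadratic factors as (λ + 3)·λ.
Eigenvalues: -10, -3, 0.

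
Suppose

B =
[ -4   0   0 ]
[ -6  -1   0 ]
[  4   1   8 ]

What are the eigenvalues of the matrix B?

-4, -1, 8

B is lower triangular, so its eigenvalues are the diagonal entries.
Diagonal: -4, -1, 8.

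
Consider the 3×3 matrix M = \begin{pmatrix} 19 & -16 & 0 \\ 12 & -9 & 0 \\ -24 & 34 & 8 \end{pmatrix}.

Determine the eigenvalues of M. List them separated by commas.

Set up det(rI - M) = 0.
Cofactor expansion gives p(r) = r^3 - 18r^2 + 101r - 168.
Try r = 7: p(7) = 0, so 7 is a root.
Factor out (r - 7): p(r) = (r - 7)·(r^2 - 11r + 24).
The quadratic factors as (r - 3)·(r - 8).
Eigenvalues: 3, 7, 8.

3, 7, 8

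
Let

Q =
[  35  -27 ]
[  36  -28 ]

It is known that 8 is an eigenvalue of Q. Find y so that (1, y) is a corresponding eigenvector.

1

We need (Q - 8I)v = 0.
Q - 8I = [[27, -27], [36, -36]].
Row 1: (27)·1 + (-27)·y = 0
Row 2: (36)·1 + (-36)·y = 0
Solving gives y = 1.
Check: Q·(1, 1) = (8, 8) = 8·(1, 1).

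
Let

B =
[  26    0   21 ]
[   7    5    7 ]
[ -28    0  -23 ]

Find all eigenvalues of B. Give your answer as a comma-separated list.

-2, 5, 5

The characteristic polynomial is p(r) = det(rI - B).
Cofactor expansion gives p(r) = r^3 - 8r^2 + 5r + 50.
Try r = 5: p(5) = 0, so 5 is a root.
Factor out (r - 5): p(r) = (r - 5)·(r^2 - 3r - 10).
The quadratic factors as (r + 2)·(r - 5).
Eigenvalues: -2, 5, 5.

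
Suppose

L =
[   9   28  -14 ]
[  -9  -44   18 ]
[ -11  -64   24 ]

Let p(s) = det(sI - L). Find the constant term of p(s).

p(s) = s^3 + 11s^2 + 14s - 80.
The constant term is -80.

-80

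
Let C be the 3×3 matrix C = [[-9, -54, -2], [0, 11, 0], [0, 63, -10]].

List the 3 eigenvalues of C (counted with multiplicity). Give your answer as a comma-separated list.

-10, -9, 11

Compute the characteristic polynomial p(μ) = det(μI - C).
Expanding the 3×3 determinant: p(μ) = μ^3 + 8μ^2 - 119μ - 990.
Try μ = -9: p(-9) = 0, so -9 is a root.
Dividing by (μ + 9) leaves μ^2 - μ - 110.
The quadratic factors as (μ + 10)·(μ - 11).
Eigenvalues: -10, -9, 11.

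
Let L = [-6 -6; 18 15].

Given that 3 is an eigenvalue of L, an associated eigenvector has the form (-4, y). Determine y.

We need (L - 3I)v = 0.
L - 3I = [[-9, -6], [18, 12]].
Row 1: (-9)·-4 + (-6)·y = 0
Row 2: (18)·-4 + (12)·y = 0
Solving gives y = 6.
Check: L·(-4, 6) = (-12, 18) = 3·(-4, 6).

6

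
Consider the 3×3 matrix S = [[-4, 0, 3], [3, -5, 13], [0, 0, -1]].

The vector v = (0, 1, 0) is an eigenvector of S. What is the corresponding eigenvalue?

Compute Sv: S·(0, 1, 0) = (0, -5, 0).
Since Sv = λv, compare component 2: -5 = λ·1, so λ = -5.

-5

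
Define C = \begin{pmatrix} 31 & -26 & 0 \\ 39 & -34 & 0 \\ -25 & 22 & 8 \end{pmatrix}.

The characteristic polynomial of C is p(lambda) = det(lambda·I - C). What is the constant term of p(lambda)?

p(lambda) = lambda^3 - 5·lambda^2 - 64·lambda + 320.
The constant term is 320.

320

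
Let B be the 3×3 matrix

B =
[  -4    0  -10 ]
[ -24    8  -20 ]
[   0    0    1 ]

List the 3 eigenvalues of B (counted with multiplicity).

-4, 1, 8

Compute the characteristic polynomial p(λ) = det(λI - B).
Cofactor expansion gives p(λ) = λ^3 - 5λ^2 - 28λ + 32.
Try λ = 8: p(8) = 0, so 8 is a root.
Dividing by (λ - 8) leaves λ^2 + 3λ - 4.
The quadratic factors as (λ + 4)·(λ - 1).
Eigenvalues: -4, 1, 8.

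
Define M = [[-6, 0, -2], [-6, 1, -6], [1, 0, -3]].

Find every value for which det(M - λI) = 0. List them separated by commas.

-5, -4, 1

Compute the characteristic polynomial p(r) = det(rI - M).
Expanding the 3×3 determinant: p(r) = r^3 + 8r^2 + 11r - 20.
Rational-root test: r = 1 gives p(1) = 0.
Factor out (r - 1): p(r) = (r - 1)·(r^2 + 9r + 20).
The quadratic factors as (r + 5)·(r + 4).
Eigenvalues: -5, -4, 1.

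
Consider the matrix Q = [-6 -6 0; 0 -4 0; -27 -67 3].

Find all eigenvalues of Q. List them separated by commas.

The characteristic polynomial is p(λ) = det(λI - Q).
Expanding along the first row, p(λ) = λ^3 + 7λ^2 - 6λ - 72.
Try λ = 3: p(3) = 0, so 3 is a root.
Factor out (λ - 3): p(λ) = (λ - 3)·(λ^2 + 10λ + 24).
The quadratic factors as (λ + 6)·(λ + 4).
Eigenvalues: -6, -4, 3.

-6, -4, 3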